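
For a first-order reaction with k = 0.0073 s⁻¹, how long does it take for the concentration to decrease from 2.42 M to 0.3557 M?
262.66 s

From ln[A] = ln[A]₀ - k·t: t = ln([A]₀/[A])/k = ln(2.42/0.3557)/0.0073 = ln(6.8035)/0.0073 = 1.9174/0.0073 = 262.66 s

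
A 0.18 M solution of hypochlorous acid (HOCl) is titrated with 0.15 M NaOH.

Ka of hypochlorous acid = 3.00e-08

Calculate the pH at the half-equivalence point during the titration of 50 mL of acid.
pH = pKa = 7.52

At the half-equivalence point, [HA] = [A⁻], so by Henderson–Hasselbalch pH = pKa + log(1) = pKa.
pKa = −log(3.00e-08) = 7.52.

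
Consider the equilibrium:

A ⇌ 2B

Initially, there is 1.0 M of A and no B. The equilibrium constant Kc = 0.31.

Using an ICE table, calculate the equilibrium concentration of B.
[B] = 0.485 M

ICE: [A] = 1.0 − x, [B] = 2x.
Kc = (2x)²/(1.0 − x) = 0.31 ⇒ 4x² + 0.31x − 0.31 = 0.
x = (−0.31 + √(0.31² + 4·4·0.31))/(2·4) = (−0.31 + √5.0561)/8 = 0.24232.
[B] = 2x = 0.485 M.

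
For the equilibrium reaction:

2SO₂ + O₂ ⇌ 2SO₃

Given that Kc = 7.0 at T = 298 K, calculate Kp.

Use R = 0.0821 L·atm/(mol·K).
K_p = 0.2861

Δn = (moles gaseous products) − (moles gaseous reactants) = -1
T = 298 K; RT = 0.0821 × 298 = 24.4658
Kp = Kc·(RT)^Δn = 7.0 × (24.4658)^-1 = 7.0 × 0.0408734 = 0.2861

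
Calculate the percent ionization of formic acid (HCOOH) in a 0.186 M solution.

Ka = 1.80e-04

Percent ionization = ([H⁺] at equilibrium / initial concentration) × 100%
Percent ionization = 3.06%

Let x = [H⁺]. Ka = x²/(C - x) ⇒ x² + (1.80e-04)x - (1.80e-04)(0.186) = 0. x = 5.6969e-03. Percent = (5.6969e-03/0.186) × 100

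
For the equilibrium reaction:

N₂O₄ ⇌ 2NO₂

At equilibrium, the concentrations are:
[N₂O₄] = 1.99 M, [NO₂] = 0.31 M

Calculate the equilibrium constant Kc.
K_c = 0.0483

Kc = ([NO₂]^2) / ([N₂O₄])
   = ((0.31)^2) / ((1.99))
   = 0.0961 / 1.99 = 0.0483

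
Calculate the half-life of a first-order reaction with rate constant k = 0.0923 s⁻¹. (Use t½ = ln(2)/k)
7.51 s

t½ = ln(2)/k = 0.6931/0.0923 = 7.51 s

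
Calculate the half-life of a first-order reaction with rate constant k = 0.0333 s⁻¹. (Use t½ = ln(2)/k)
20.82 s

t½ = ln(2)/k = 0.6931/0.0333 = 20.82 s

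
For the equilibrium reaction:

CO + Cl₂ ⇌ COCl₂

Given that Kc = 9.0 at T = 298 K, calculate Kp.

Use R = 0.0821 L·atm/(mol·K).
K_p = 0.3679

Δn = (moles gaseous products) − (moles gaseous reactants) = -1
T = 298 K; RT = 0.0821 × 298 = 24.4658
Kp = Kc·(RT)^Δn = 9.0 × (24.4658)^-1 = 9.0 × 0.0408734 = 0.3679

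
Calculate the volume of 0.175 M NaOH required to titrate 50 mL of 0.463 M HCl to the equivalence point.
V_{base} = 132.3 mL

At equivalence: moles acid = moles base.
moles HCl = 0.463 M × 0.05 L = 0.02315 mol
V_NaOH = 0.02315 mol ÷ 0.175 M = 0.1323 L = 132.3 mL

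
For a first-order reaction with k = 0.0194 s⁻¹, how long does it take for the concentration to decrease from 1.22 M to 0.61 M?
35.73 s

From ln[A] = ln[A]₀ - k·t: t = ln([A]₀/[A])/k = ln(1.22/0.61)/0.0194 = ln(2.0000)/0.0194 = 0.6931/0.0194 = 35.73 s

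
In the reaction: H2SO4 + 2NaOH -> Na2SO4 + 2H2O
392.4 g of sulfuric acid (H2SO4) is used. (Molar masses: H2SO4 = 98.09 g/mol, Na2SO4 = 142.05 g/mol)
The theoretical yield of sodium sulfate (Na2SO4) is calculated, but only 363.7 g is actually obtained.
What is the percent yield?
Moles of H2SO4 = 392.4 g ÷ 98.09 g/mol = 4.00041 mol
Mole ratio: 1 mol Na2SO4 / 1 mol H2SO4
Moles of Na2SO4 = 4.00041 × (1/1) = 4.00041 mol
Theoretical yield = 4.00041 mol × 142.05 g/mol = 568.26 g
Actual yield = 363.7 g
Percent yield = (363.7 / 568.26) × 100% = 64.0%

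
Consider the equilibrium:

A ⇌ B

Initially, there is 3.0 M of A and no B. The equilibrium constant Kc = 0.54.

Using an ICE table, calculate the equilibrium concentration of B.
[B] = 1.052 M

ICE: [A] = 3.0 − x, [B] = x.
Kc = x/(3.0 − x) = 0.54 ⇒ x = 0.54·3.0/(1 + 0.54) = 1.62/1.54 = 1.052.
[B] = x = 1.052 M.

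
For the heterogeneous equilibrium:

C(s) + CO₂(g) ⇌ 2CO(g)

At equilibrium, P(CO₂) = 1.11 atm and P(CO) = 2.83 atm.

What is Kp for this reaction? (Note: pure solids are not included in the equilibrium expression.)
K_p = 7.215

Solid C is excluded.
Kp = P(CO)²/P(CO₂) = (2.83)²/1.11 = 8.009/1.11 = 7.215.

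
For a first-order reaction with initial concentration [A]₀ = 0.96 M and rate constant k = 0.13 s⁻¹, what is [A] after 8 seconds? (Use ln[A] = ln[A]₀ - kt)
0.3393 M

ln[A] = ln[A]₀ - k·t = ln(0.96) - (0.13)·(8) = -0.0408 - 1.0400 = -1.0808
[A] = e^(-1.0808) = 0.3393 M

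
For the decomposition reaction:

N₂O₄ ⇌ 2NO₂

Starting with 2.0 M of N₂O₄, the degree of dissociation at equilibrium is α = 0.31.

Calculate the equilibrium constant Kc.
K_c = 1.1142

x = α·[A]₀ = 0.31 × 2.0 = 0.62 M dissociated.
At eq: [N₂O₄] = 2.0 − 0.62 = 1.38 M; [NO₂] = 2x = 1.24 M.
Kc = [NO₂]²/[N₂O₄] = (1.24)²/1.38 = 1.114.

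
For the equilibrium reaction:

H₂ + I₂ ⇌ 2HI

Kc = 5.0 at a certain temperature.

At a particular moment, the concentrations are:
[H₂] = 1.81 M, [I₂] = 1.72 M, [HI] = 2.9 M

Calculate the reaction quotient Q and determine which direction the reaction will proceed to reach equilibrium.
Q = 2.701, Q < K, reaction proceeds forward (toward products)

Q = ([HI]^2) / ([H₂] × [I₂])
  = ((2.9)^2) / ((1.81)·(1.72)) = 8.41/3.1132 = 2.701
Since Q = 2.701 < Kc = 5.0, the reaction proceeds forward (toward products) to reach equilibrium.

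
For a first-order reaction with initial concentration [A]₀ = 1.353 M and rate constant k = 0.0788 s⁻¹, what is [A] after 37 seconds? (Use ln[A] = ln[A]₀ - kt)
0.0733 M

ln[A] = ln[A]₀ - k·t = ln(1.353) - (0.0788)·(37) = 0.3023 - 2.9156 = -2.6133
[A] = e^(-2.6133) = 0.0733 M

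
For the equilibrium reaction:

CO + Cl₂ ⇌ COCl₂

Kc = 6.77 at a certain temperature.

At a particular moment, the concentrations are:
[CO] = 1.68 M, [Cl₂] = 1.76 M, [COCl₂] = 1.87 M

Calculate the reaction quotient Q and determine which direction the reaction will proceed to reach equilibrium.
Q = 0.632, Q < K, reaction proceeds forward (toward products)

Q = ([COCl₂]) / ([CO] × [Cl₂])
  = ((1.87)) / ((1.68)·(1.76)) = 1.87/2.9568 = 0.6324
Since Q = 0.6324 < Kc = 6.77, the reaction proceeds forward (toward products) to reach equilibrium.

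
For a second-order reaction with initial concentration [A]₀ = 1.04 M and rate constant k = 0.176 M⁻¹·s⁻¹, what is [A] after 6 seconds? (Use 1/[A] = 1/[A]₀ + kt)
0.4957 M

1/[A] = 1/[A]₀ + k·t = 1/1.04 + (0.176)·(6) = 0.9615 + 1.0560 = 2.0175
[A] = 1/2.0175 = 0.4957 M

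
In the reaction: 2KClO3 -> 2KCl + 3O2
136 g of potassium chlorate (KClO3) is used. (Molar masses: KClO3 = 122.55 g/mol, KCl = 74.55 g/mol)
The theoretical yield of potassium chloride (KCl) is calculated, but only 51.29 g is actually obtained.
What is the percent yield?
Moles of KClO3 = 136 g ÷ 122.55 g/mol = 1.10975 mol
Mole ratio: 2 mol KCl / 2 mol KClO3
Moles of KCl = 1.10975 × (2/2) = 1.10975 mol
Theoretical yield = 1.10975 mol × 74.55 g/mol = 82.732 g
Actual yield = 51.29 g
Percent yield = (51.29 / 82.732) × 100% = 62.0%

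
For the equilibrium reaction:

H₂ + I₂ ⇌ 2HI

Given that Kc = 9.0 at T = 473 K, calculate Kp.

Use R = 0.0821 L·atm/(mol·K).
K_p = 9.0000

Δn = (moles gaseous products) − (moles gaseous reactants) = 0
T = 473 K; RT = 0.0821 × 473 = 38.8333
Kp = Kc·(RT)^Δn = 9.0 × (38.8333)^0 = 9.0 × 1 = 9.0000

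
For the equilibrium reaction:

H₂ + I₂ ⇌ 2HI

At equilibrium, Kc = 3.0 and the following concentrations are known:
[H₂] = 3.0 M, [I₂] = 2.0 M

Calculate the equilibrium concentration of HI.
[HI] = 4.2426 M

Kc = ([HI]^2) / ([H₂] × [I₂]) = 3.0
[HI]^2 = Kc · (reactant terms)/(other product terms) = 3.0 · 6 / 1 = 18
[HI] = (18)^(1/2) = 4.2426 M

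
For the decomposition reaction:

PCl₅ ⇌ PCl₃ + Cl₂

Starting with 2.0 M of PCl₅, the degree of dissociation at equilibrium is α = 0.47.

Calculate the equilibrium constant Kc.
K_c = 0.8336

x = α·[A]₀ = 0.47 × 2.0 = 0.94 M dissociated.
At eq: [PCl₅] = 2.0 − 0.94 = 1.06 M; [PCl₃] = [Cl₂] = x = 0.94 M.
Kc = [PCl₃][Cl₂]/[PCl₅] = (0.94)²/1.06 = 0.8336.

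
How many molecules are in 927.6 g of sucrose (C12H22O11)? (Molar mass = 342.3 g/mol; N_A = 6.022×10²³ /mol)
Moles = 927.6 g ÷ 342.3 g/mol = 2.7099 mol
Molecules = 2.7099 mol × 6.022×10²³ /mol = 1.632e+24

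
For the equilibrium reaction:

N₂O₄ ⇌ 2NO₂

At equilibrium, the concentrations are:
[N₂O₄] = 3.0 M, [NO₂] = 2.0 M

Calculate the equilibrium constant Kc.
K_c = 1.3333

Kc = ([NO₂]^2) / ([N₂O₄])
   = ((2.0)^2) / ((3.0))
   = 4 / 3 = 1.3333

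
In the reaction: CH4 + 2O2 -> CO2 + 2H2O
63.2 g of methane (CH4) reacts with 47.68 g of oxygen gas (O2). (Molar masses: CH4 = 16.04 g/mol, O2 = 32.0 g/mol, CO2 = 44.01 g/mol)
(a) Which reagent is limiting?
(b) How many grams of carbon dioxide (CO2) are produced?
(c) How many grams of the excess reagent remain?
(a) O2, (b) 32.79 g, (c) 51.25 g

Moles of CH4 = 63.2 g ÷ 16.04 g/mol = 3.94015 mol
Moles of O2 = 47.68 g ÷ 32.0 g/mol = 1.49 mol
Moles ÷ coefficient: CH4: 3.94015/1 = 3.94, O2: 1.49/2 = 0.745
(a) O2 has the smaller value, so O2 is the limiting reagent.
(b) Moles of CO2 = 1.49 mol O2 × (1/2) = 0.745 mol; mass = 0.745 mol × 44.01 g/mol = 32.79 g
(c) CH4 consumed = 1.49 × (1/2) = 0.745 mol; remaining = 3.94015 − 0.745 = 3.19515 mol; mass = 3.19515 mol × 16.04 g/mol = 51.25 g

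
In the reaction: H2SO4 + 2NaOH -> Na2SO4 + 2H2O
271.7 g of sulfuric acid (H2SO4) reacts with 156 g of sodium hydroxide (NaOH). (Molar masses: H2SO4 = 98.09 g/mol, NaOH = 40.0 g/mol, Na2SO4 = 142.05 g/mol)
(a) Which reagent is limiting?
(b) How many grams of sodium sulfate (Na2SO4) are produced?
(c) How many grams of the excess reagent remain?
(a) NaOH, (b) 277 g, (c) 80.42 g

Moles of H2SO4 = 271.7 g ÷ 98.09 g/mol = 2.76991 mol
Moles of NaOH = 156 g ÷ 40.0 g/mol = 3.9 mol
Moles ÷ coefficient: H2SO4: 2.76991/1 = 2.77, NaOH: 3.9/2 = 1.95
(a) NaOH has the smaller value, so NaOH is the limiting reagent.
(b) Moles of Na2SO4 = 3.9 mol NaOH × (1/2) = 1.95 mol; mass = 1.95 mol × 142.05 g/mol = 277 g
(c) H2SO4 consumed = 3.9 × (1/2) = 1.95 mol; remaining = 2.76991 − 1.95 = 0.819905 mol; mass = 0.819905 mol × 98.09 g/mol = 80.42 g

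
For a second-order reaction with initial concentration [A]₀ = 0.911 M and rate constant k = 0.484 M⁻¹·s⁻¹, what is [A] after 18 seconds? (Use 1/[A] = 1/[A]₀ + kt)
0.1019 M

1/[A] = 1/[A]₀ + k·t = 1/0.911 + (0.484)·(18) = 1.0977 + 8.7120 = 9.8097
[A] = 1/9.8097 = 0.1019 M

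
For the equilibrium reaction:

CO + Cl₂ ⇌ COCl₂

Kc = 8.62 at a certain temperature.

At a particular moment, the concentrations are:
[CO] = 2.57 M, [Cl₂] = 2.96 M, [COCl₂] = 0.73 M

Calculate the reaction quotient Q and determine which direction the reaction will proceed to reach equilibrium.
Q = 0.096, Q < K, reaction proceeds forward (toward products)

Q = ([COCl₂]) / ([CO] × [Cl₂])
  = ((0.73)) / ((2.57)·(2.96)) = 0.73/7.6072 = 0.09596
Since Q = 0.09596 < Kc = 8.62, the reaction proceeds forward (toward products) to reach equilibrium.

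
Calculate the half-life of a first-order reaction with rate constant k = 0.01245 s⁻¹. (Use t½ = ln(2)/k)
55.67 s

t½ = ln(2)/k = 0.6931/0.01245 = 55.67 s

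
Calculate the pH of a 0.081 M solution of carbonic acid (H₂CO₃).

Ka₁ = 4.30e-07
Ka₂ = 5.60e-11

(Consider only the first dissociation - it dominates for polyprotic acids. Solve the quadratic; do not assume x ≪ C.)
pH = 3.73

x² + Ka₁·x − Ka₁·C = 0 with Ka₁ = 4.30e-07, C = 0.081.
x = (−Ka₁ + √(Ka₁² + 4·Ka₁·C))/2 = 1.8641e-04 M, so pH = 3.73.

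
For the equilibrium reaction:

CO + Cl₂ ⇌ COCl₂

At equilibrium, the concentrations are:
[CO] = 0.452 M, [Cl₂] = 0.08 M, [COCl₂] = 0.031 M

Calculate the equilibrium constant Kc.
K_c = 0.8573

Kc = ([COCl₂]) / ([CO] × [Cl₂])
   = ((0.031)) / ((0.452)·(0.08))
   = 0.031 / 0.03616 = 0.8573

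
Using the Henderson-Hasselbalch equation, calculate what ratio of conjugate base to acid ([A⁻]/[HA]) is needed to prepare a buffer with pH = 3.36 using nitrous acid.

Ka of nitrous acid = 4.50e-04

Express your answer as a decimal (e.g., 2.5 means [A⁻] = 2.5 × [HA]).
[A⁻]/[HA] = 1.031

pKa = −log(4.50e-04) = 3.3468. pH = pKa + log([A⁻]/[HA]). 3.36 = 3.3468 + log(ratio). log(ratio) = 3.36 − 3.3468 = 0.0132. ratio = 10^(0.0132) = 1.031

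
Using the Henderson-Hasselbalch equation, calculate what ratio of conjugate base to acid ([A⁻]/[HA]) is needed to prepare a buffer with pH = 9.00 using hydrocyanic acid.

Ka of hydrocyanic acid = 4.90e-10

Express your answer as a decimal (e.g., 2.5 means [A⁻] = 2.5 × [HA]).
[A⁻]/[HA] = 0.490

pKa = −log(4.90e-10) = 9.3098. pH = pKa + log([A⁻]/[HA]). 9.00 = 9.3098 + log(ratio). log(ratio) = 9.00 − 9.3098 = -0.3098. ratio = 10^(-0.3098) = 0.490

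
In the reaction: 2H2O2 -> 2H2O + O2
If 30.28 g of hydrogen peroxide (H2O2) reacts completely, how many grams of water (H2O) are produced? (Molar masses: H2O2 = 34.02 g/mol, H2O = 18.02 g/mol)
Moles of H2O2 = 30.28 g ÷ 34.02 g/mol = 0.890065 mol
Mole ratio: 2 mol H2O / 2 mol H2O2
Moles of H2O = 0.890065 × (2/2) = 0.890065 mol
Mass of H2O = 0.890065 mol × 18.02 g/mol = 16.04 g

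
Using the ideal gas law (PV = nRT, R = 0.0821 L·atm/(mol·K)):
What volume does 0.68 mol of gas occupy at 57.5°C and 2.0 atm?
T = 57.5°C + 273.15 = 330.65 K
V = nRT/P = (0.68 × 0.0821 × 330.65) / 2.0
V = 9.23 L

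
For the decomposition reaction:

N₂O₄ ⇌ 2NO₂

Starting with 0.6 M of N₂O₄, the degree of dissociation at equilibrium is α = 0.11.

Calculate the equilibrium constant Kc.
K_c = 0.0326

x = α·[A]₀ = 0.11 × 0.6 = 0.066 M dissociated.
At eq: [N₂O₄] = 0.6 − 0.066 = 0.534 M; [NO₂] = 2x = 0.132 M.
Kc = [NO₂]²/[N₂O₄] = (0.132)²/0.534 = 0.03263.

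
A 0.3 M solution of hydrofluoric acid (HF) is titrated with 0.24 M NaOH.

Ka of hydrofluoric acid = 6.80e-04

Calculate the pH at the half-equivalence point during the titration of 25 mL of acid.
pH = pKa = 3.17

At the half-equivalence point, [HA] = [A⁻], so by Henderson–Hasselbalch pH = pKa + log(1) = pKa.
pKa = −log(6.80e-04) = 3.17.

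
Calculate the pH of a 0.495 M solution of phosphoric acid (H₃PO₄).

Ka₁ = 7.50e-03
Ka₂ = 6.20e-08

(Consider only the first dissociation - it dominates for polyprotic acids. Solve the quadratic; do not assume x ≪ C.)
pH = 1.24

x² + Ka₁·x − Ka₁·C = 0 with Ka₁ = 7.50e-03, C = 0.495.
x = (−Ka₁ + √(Ka₁² + 4·Ka₁·C))/2 = 5.7296e-02 M, so pH = 1.24.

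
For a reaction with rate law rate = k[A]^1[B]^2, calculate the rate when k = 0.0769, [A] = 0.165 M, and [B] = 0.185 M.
0.0004343 M/s

rate = k·[A]^1·[B]^2 = 0.0769·(0.165)^1·(0.185)^2 = 0.0769·0.165·0.034225 = 0.0004343 M/s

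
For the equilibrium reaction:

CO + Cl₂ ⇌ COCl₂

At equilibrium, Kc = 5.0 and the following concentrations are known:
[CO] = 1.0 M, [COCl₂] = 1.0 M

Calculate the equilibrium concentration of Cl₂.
[Cl₂] = 0.2000 M

Kc = ([COCl₂]) / ([CO] × [Cl₂]) = 5.0
[Cl₂]^1 = (product terms)/(Kc · other reactant terms) = 1 / (5.0 · 1) = 0.2
[Cl₂] = 0.2000 M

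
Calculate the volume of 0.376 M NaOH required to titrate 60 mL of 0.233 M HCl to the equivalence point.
V_{base} = 37.2 mL

At equivalence: moles acid = moles base.
moles HCl = 0.233 M × 0.06 L = 0.01398 mol
V_NaOH = 0.01398 mol ÷ 0.376 M = 0.03718 L = 37.2 mL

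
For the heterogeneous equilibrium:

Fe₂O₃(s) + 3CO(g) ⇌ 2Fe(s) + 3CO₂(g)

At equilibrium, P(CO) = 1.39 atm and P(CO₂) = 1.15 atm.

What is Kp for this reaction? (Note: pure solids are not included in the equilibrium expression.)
K_p = 0.566

Solids (Fe₂O₃, Fe) are excluded.
Kp = P(CO₂)³/P(CO)³ = (1.15)³/(1.39)³ = 1.521/2.686 = 0.566.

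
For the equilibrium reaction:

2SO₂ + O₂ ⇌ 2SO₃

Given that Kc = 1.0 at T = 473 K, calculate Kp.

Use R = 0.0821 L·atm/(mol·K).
K_p = 0.0258

Δn = (moles gaseous products) − (moles gaseous reactants) = -1
T = 473 K; RT = 0.0821 × 473 = 38.8333
Kp = Kc·(RT)^Δn = 1.0 × (38.8333)^-1 = 1.0 × 0.0257511 = 0.0258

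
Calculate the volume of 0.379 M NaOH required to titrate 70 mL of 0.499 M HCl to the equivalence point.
V_{base} = 92.2 mL

At equivalence: moles acid = moles base.
moles HCl = 0.499 M × 0.07 L = 0.03493 mol
V_NaOH = 0.03493 mol ÷ 0.379 M = 0.09216 L = 92.2 mL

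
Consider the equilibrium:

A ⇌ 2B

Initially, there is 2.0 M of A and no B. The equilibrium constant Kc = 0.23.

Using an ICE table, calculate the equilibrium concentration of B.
[B] = 0.623 M

ICE: [A] = 2.0 − x, [B] = 2x.
Kc = (2x)²/(2.0 − x) = 0.23 ⇒ 4x² + 0.23x − 0.46 = 0.
x = (−0.23 + √(0.23² + 4·4·0.46))/(2·4) = (−0.23 + √7.4129)/8 = 0.31158.
[B] = 2x = 0.623 M.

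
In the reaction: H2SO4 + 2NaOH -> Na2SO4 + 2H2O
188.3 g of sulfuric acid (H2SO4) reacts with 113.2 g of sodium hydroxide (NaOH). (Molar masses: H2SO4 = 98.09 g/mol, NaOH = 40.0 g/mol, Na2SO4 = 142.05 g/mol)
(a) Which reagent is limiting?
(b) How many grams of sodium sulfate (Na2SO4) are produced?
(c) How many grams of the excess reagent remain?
(a) NaOH, (b) 201 g, (c) 49.5 g

Moles of H2SO4 = 188.3 g ÷ 98.09 g/mol = 1.91967 mol
Moles of NaOH = 113.2 g ÷ 40.0 g/mol = 2.83 mol
Moles ÷ coefficient: H2SO4: 1.91967/1 = 1.92, NaOH: 2.83/2 = 1.415
(a) NaOH has the smaller value, so NaOH is the limiting reagent.
(b) Moles of Na2SO4 = 2.83 mol NaOH × (1/2) = 1.415 mol; mass = 1.415 mol × 142.05 g/mol = 201 g
(c) H2SO4 consumed = 2.83 × (1/2) = 1.415 mol; remaining = 1.91967 − 1.415 = 0.504666 mol; mass = 0.504666 mol × 98.09 g/mol = 49.5 g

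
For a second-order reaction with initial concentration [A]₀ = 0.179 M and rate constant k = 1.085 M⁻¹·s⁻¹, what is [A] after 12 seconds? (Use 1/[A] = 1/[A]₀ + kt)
0.0537 M

1/[A] = 1/[A]₀ + k·t = 1/0.179 + (1.085)·(12) = 5.5866 + 13.0200 = 18.6066
[A] = 1/18.6066 = 0.0537 M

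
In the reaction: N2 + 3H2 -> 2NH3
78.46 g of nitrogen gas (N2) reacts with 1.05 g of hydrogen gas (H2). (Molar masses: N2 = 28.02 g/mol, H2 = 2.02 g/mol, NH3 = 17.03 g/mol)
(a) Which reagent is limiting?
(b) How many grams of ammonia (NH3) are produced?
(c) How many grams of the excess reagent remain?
(a) H2, (b) 5.901 g, (c) 73.61 g

Moles of N2 = 78.46 g ÷ 28.02 g/mol = 2.80014 mol
Moles of H2 = 1.05 g ÷ 2.02 g/mol = 0.519802 mol
Moles ÷ coefficient: N2: 2.80014/1 = 2.8, H2: 0.519802/3 = 0.1733
(a) H2 has the smaller value, so H2 is the limiting reagent.
(b) Moles of NH3 = 0.519802 mol H2 × (2/3) = 0.346535 mol; mass = 0.346535 mol × 17.03 g/mol = 5.901 g
(c) N2 consumed = 0.519802 × (1/3) = 0.173267 mol; remaining = 2.80014 − 0.173267 = 2.62688 mol; mass = 2.62688 mol × 28.02 g/mol = 73.61 g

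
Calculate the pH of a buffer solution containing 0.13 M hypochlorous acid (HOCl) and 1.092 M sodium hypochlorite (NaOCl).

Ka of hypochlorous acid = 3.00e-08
pH = 8.45

pKa = -log(3.00e-08) = 7.52. pH = pKa + log([A⁻]/[HA]) = 7.52 + log(1.092/0.13)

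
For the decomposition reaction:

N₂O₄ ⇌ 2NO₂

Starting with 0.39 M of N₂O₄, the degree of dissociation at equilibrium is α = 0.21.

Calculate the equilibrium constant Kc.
K_c = 0.0871

x = α·[A]₀ = 0.21 × 0.39 = 0.0819 M dissociated.
At eq: [N₂O₄] = 0.39 − 0.0819 = 0.3081 M; [NO₂] = 2x = 0.1638 M.
Kc = [NO₂]²/[N₂O₄] = (0.1638)²/0.3081 = 0.08708.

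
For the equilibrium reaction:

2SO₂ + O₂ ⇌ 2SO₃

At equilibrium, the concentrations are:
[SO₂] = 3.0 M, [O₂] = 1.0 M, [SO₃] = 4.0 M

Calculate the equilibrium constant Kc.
K_c = 1.7778

Kc = ([SO₃]^2) / ([SO₂]^2 × [O₂])
   = ((4.0)^2) / ((3.0)^2·(1.0))
   = 16 / 9 = 1.7778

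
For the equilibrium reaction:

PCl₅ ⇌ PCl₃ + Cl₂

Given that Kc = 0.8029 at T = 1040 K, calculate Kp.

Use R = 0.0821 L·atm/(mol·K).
K_p = 68.5548

Δn = (moles gaseous products) − (moles gaseous reactants) = 1
T = 1040 K; RT = 0.0821 × 1040 = 85.384
Kp = Kc·(RT)^Δn = 0.8029 × (85.384)^1 = 0.8029 × 85.384 = 68.5548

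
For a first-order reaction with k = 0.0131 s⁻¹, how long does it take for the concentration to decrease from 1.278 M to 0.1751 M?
151.73 s

From ln[A] = ln[A]₀ - k·t: t = ln([A]₀/[A])/k = ln(1.278/0.1751)/0.0131 = ln(7.2987)/0.0131 = 1.9877/0.0131 = 151.73 s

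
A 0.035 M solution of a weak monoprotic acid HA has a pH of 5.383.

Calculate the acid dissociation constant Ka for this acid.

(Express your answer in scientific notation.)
K_a = 4.90e-10

[H⁺] = 10^(−pH) = 10^(−5.383) = 4.140e-06 M. For HA ⇌ H⁺ + A⁻, Ka = x²/(C − x) = (4.140e-06)²/(0.035 − 4.140e-06) = 4.90e-10.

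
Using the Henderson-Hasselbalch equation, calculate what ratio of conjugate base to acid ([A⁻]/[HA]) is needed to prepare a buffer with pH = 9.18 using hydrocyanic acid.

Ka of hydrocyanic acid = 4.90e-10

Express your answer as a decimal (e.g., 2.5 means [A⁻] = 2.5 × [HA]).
[A⁻]/[HA] = 0.742

pKa = −log(4.90e-10) = 9.3098. pH = pKa + log([A⁻]/[HA]). 9.18 = 9.3098 + log(ratio). log(ratio) = 9.18 − 9.3098 = -0.1298. ratio = 10^(-0.1298) = 0.742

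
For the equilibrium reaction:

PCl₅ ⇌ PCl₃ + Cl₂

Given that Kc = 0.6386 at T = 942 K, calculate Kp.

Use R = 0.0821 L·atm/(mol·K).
K_p = 49.3882

Δn = (moles gaseous products) − (moles gaseous reactants) = 1
T = 942 K; RT = 0.0821 × 942 = 77.3382
Kp = Kc·(RT)^Δn = 0.6386 × (77.3382)^1 = 0.6386 × 77.3382 = 49.3882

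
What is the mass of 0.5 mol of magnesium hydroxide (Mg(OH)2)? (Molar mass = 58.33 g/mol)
Mass = 0.5 mol × 58.33 g/mol = 29.16 g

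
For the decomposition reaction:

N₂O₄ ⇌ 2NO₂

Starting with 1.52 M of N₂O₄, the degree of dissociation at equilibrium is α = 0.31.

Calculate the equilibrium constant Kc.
K_c = 0.8468

x = α·[A]₀ = 0.31 × 1.52 = 0.4712 M dissociated.
At eq: [N₂O₄] = 1.52 − 0.4712 = 1.049 M; [NO₂] = 2x = 0.9424 M.
Kc = [NO₂]²/[N₂O₄] = (0.9424)²/1.049 = 0.8468.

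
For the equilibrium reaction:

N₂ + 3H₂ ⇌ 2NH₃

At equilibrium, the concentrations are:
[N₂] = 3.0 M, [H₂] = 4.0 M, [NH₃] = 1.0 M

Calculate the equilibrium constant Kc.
K_c = 5.21e-03

Kc = ([NH₃]^2) / ([N₂] × [H₂]^3)
   = ((1.0)^2) / ((3.0)·(4.0)^3)
   = 1 / 192 = 5.21e-03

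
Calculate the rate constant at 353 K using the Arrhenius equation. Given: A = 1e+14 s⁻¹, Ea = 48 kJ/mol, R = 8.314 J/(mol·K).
7.89e+06 s⁻¹

k = A·exp(-Ea/(R·T)) = 1e+14·exp(-48000/(8.314·353)) = 1e+14·exp(-16.3552) = 1e+14·7.8889e-08 = 7.89e+06 s⁻¹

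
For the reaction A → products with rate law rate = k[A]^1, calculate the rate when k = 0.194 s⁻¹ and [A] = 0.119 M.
0.02309 M/s

rate = k·[A]^1 = 0.194·(0.119)^1 = 0.194·0.119 = 0.02309 M/s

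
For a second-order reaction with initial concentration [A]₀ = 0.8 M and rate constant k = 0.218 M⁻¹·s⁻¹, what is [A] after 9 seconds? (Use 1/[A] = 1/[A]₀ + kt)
0.3113 M

1/[A] = 1/[A]₀ + k·t = 1/0.8 + (0.218)·(9) = 1.2500 + 1.9620 = 3.2120
[A] = 1/3.2120 = 0.3113 M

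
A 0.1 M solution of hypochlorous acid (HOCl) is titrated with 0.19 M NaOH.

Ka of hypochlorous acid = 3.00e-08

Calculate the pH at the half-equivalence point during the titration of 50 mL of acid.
pH = pKa = 7.52

At the half-equivalence point, [HA] = [A⁻], so by Henderson–Hasselbalch pH = pKa + log(1) = pKa.
pKa = −log(3.00e-08) = 7.52.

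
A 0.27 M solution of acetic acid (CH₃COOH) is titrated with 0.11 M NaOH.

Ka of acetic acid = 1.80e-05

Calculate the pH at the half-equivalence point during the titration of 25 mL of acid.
pH = pKa = 4.74

At the half-equivalence point, [HA] = [A⁻], so by Henderson–Hasselbalch pH = pKa + log(1) = pKa.
pKa = −log(1.80e-05) = 4.74.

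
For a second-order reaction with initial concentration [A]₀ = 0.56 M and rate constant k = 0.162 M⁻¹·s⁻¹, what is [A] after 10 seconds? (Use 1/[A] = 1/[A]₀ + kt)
0.2936 M

1/[A] = 1/[A]₀ + k·t = 1/0.56 + (0.162)·(10) = 1.7857 + 1.6200 = 3.4057
[A] = 1/3.4057 = 0.2936 M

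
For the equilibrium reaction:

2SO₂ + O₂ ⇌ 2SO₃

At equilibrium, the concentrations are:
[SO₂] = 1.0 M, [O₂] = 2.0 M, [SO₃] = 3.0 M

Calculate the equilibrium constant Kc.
K_c = 4.5000

Kc = ([SO₃]^2) / ([SO₂]^2 × [O₂])
   = ((3.0)^2) / ((1.0)^2·(2.0))
   = 9 / 2 = 4.5000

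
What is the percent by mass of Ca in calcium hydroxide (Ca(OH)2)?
Mass of Ca in formula = 40.08 × 1 = 40.08 g/mol
Molar mass = 74.1 g/mol
% Ca = (40.08/74.1) × 100% = 54.09%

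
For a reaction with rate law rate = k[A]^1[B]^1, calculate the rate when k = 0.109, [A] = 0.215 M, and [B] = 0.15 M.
0.003515 M/s

rate = k·[A]^1·[B]^1 = 0.109·(0.215)^1·(0.15)^1 = 0.109·0.215·0.15 = 0.003515 M/s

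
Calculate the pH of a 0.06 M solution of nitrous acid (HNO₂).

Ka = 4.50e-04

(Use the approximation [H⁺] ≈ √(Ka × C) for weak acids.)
pH = 2.28

[H⁺] = √(Ka × C) = √(4.50e-04 × 0.06) = 5.1962e-03. pH = -log(5.1962e-03)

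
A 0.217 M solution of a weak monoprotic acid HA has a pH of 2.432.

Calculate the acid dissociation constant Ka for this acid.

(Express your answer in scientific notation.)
K_a = 6.41e-05

[H⁺] = 10^(−pH) = 10^(−2.432) = 3.698e-03 M. For HA ⇌ H⁺ + A⁻, Ka = x²/(C − x) = (3.698e-03)²/(0.217 − 3.698e-03) = 6.41e-05.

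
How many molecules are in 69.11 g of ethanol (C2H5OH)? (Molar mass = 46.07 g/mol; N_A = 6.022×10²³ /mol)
Moles = 69.11 g ÷ 46.07 g/mol = 1.50011 mol
Molecules = 1.50011 mol × 6.022×10²³ /mol = 9.034e+23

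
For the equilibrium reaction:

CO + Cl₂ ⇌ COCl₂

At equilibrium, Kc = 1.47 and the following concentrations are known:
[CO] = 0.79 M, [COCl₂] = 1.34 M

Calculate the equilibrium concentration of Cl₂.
[Cl₂] = 1.1539 M

Kc = ([COCl₂]) / ([CO] × [Cl₂]) = 1.47
[Cl₂]^1 = (product terms)/(Kc · other reactant terms) = 1.34 / (1.47 · 0.79) = 1.1539
[Cl₂] = 1.1539 M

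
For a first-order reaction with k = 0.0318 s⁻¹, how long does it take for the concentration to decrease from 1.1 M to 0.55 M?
21.80 s

From ln[A] = ln[A]₀ - k·t: t = ln([A]₀/[A])/k = ln(1.1/0.55)/0.0318 = ln(2.0000)/0.0318 = 0.6931/0.0318 = 21.80 s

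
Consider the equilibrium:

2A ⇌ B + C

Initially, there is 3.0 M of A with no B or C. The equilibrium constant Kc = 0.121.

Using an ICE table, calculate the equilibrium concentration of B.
[B] = 0.615 M

ICE: [A] = 3.0 − 2x, [B] = [C] = x.
Kc = x²/(3.0 − 2x)² = 0.121 ⇒ √Kc = x/(3.0 − 2x).
x = √0.121·3.0/(1 + 2√0.121) = 0.34785·3.0/1.6957 = 0.61541.
[B] = x = 0.615 M.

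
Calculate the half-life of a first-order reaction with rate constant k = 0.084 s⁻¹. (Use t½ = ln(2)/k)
8.25 s

t½ = ln(2)/k = 0.6931/0.084 = 8.25 s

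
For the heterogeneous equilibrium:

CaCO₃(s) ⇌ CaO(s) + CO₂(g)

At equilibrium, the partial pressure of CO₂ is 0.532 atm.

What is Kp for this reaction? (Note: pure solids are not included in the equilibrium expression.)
K_p = 0.532

Solids (CaCO₃, CaO) have activity 1 and are excluded.
Kp = P(CO₂) = 0.532.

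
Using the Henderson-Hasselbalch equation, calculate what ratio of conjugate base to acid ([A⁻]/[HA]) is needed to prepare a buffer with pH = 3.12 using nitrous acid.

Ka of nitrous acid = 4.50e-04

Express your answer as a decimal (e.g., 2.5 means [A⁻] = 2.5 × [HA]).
[A⁻]/[HA] = 0.593

pKa = −log(4.50e-04) = 3.3468. pH = pKa + log([A⁻]/[HA]). 3.12 = 3.3468 + log(ratio). log(ratio) = 3.12 − 3.3468 = -0.2268. ratio = 10^(-0.2268) = 0.593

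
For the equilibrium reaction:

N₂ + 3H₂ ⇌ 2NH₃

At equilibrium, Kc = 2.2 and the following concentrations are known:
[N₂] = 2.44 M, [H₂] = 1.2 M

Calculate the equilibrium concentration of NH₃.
[NH₃] = 3.0456 M

Kc = ([NH₃]^2) / ([N₂] × [H₂]^3) = 2.2
[NH₃]^2 = Kc · (reactant terms)/(other product terms) = 2.2 · 4.2163 / 1 = 9.2759
[NH₃] = (9.2759)^(1/2) = 3.0456 M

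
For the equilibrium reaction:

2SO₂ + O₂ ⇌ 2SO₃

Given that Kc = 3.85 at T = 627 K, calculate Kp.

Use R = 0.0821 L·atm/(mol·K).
K_p = 0.0748

Δn = (moles gaseous products) − (moles gaseous reactants) = -1
T = 627 K; RT = 0.0821 × 627 = 51.4767
Kp = Kc·(RT)^Δn = 3.85 × (51.4767)^-1 = 3.85 × 0.0194263 = 0.0748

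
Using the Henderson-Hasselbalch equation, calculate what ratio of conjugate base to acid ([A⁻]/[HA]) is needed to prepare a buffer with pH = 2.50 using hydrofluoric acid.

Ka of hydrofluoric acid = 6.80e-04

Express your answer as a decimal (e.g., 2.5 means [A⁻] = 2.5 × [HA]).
[A⁻]/[HA] = 0.215

pKa = −log(6.80e-04) = 3.1675. pH = pKa + log([A⁻]/[HA]). 2.50 = 3.1675 + log(ratio). log(ratio) = 2.50 − 3.1675 = -0.6675. ratio = 10^(-0.6675) = 0.215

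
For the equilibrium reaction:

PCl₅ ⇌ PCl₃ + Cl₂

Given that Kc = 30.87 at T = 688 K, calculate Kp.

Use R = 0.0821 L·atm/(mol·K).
K_p = 1.74e+03

Δn = (moles gaseous products) − (moles gaseous reactants) = 1
T = 688 K; RT = 0.0821 × 688 = 56.4848
Kp = Kc·(RT)^Δn = 30.87 × (56.4848)^1 = 30.87 × 56.4848 = 1.74e+03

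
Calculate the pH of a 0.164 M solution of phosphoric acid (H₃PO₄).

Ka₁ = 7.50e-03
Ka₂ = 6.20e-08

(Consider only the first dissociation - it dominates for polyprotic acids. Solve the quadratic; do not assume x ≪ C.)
pH = 1.50

x² + Ka₁·x − Ka₁·C = 0 with Ka₁ = 7.50e-03, C = 0.164.
x = (−Ka₁ + √(Ka₁² + 4·Ka₁·C))/2 = 3.1521e-02 M, so pH = 1.50.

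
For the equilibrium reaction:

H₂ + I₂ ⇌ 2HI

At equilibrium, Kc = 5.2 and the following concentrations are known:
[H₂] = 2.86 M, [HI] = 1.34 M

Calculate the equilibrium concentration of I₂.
[I₂] = 0.1207 M

Kc = ([HI]^2) / ([H₂] × [I₂]) = 5.2
[I₂]^1 = (product terms)/(Kc · other reactant terms) = 1.7956 / (5.2 · 2.86) = 0.12074
[I₂] = 0.1207 M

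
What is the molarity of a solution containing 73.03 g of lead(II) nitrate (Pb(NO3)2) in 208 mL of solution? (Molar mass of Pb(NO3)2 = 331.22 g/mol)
Moles of Pb(NO3)2 = 73.03 g ÷ 331.22 g/mol = 0.220488 mol
Volume = 208 mL = 0.208 L
Molarity = 0.220488 mol ÷ 0.208 L = 1.06 M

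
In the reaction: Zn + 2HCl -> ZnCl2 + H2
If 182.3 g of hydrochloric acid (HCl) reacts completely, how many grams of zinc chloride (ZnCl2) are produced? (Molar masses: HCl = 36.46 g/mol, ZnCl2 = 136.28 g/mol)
Moles of HCl = 182.3 g ÷ 36.46 g/mol = 5 mol
Mole ratio: 1 mol ZnCl2 / 2 mol HCl
Moles of ZnCl2 = 5 × (1/2) = 2.5 mol
Mass of ZnCl2 = 2.5 mol × 136.28 g/mol = 340.7 g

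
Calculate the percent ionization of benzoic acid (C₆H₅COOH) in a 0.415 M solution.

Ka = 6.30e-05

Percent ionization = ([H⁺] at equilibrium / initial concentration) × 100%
Percent ionization = 1.22%

Let x = [H⁺]. Ka = x²/(C - x) ⇒ x² + (6.30e-05)x - (6.30e-05)(0.415) = 0. x = 5.0818e-03. Percent = (5.0818e-03/0.415) × 100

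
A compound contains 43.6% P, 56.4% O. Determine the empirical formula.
Moles of P = 43.6 g / 30.97 g/mol = 1.408 mol
Moles of O = 56.4 g / 16.0 g/mol = 3.525 mol

Smallest moles = 1.408
Divide all by smallest:
P: 1.408 / 1.408 = 1.00
O: 3.525 / 1.408 = 2.50

Empirical formula: P2O5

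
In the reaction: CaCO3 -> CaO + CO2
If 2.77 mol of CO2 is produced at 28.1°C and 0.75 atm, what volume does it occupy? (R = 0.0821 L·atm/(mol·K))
T = 28.1°C + 273.15 = 301.25 K
V = nRT/P = (2.77 × 0.0821 × 301.25) / 0.75
V = 91.35 L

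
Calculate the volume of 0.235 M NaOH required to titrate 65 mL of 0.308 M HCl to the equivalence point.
V_{base} = 85.2 mL

At equivalence: moles acid = moles base.
moles HCl = 0.308 M × 0.065 L = 0.02002 mol
V_NaOH = 0.02002 mol ÷ 0.235 M = 0.08519 L = 85.2 mL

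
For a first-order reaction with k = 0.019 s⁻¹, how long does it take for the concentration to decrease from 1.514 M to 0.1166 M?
134.93 s

From ln[A] = ln[A]₀ - k·t: t = ln([A]₀/[A])/k = ln(1.514/0.1166)/0.019 = ln(12.9846)/0.019 = 2.5638/0.019 = 134.93 s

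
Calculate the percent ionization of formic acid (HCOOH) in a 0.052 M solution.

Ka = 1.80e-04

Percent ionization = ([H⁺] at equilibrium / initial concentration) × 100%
Percent ionization = 5.71%

Let x = [H⁺]. Ka = x²/(C - x) ⇒ x² + (1.80e-04)x - (1.80e-04)(0.052) = 0. x = 2.9707e-03. Percent = (2.9707e-03/0.052) × 100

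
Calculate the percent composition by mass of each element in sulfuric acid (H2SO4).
H: 2.06%, S: 32.69%, O: 65.25%

Molar mass of H2SO4 = 98.09 g/mol
% H = (2 × 1.008) / 98.09 × 100% = 2.016 / 98.09 × 100% = 2.06%
% S = (1 × 32.07) / 98.09 × 100% = 32.07 / 98.09 × 100% = 32.69%
% O = (4 × 16.0) / 98.09 × 100% = 64 / 98.09 × 100% = 65.25%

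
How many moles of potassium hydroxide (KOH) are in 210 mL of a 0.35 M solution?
Moles = Molarity × Volume (L)
Moles = 0.35 M × 0.21 L = 0.0735 mol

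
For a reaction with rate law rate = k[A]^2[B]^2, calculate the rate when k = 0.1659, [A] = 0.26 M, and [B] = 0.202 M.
0.0004576 M/s

rate = k·[A]^2·[B]^2 = 0.1659·(0.26)^2·(0.202)^2 = 0.1659·0.0676·0.040804 = 0.0004576 M/s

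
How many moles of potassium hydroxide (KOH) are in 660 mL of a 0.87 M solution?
Moles = Molarity × Volume (L)
Moles = 0.87 M × 0.66 L = 0.5742 mol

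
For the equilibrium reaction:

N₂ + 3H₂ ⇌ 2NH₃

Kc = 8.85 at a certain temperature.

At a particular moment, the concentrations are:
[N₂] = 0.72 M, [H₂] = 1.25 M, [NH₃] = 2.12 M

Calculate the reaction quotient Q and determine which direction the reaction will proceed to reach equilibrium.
Q = 3.196, Q < K, reaction proceeds forward (toward products)

Q = ([NH₃]^2) / ([N₂] × [H₂]^3)
  = ((2.12)^2) / ((0.72)·(1.25)^3) = 4.4944/1.4062 = 3.196
Since Q = 3.196 < Kc = 8.85, the reaction proceeds forward (toward products) to reach equilibrium.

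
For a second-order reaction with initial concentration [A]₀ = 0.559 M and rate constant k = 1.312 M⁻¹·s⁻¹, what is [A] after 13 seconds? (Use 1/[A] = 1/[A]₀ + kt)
0.0531 M

1/[A] = 1/[A]₀ + k·t = 1/0.559 + (1.312)·(13) = 1.7889 + 17.0560 = 18.8449
[A] = 1/18.8449 = 0.0531 M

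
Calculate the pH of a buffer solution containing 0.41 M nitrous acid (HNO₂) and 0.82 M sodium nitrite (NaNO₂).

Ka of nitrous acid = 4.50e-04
pH = 3.65

pKa = -log(4.50e-04) = 3.35. pH = pKa + log([A⁻]/[HA]) = 3.35 + log(0.82/0.41)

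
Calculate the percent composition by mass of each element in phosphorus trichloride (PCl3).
P: 22.55%, Cl: 77.45%

Molar mass of PCl3 = 137.32 g/mol
% P = (1 × 30.97) / 137.32 × 100% = 30.97 / 137.32 × 100% = 22.55%
% Cl = (3 × 35.45) / 137.32 × 100% = 106.35 / 137.32 × 100% = 77.45%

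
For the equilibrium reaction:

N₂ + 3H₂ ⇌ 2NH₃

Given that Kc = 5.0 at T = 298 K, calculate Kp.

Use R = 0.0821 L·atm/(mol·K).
K_p = 0.0084

Δn = (moles gaseous products) − (moles gaseous reactants) = -2
T = 298 K; RT = 0.0821 × 298 = 24.4658
Kp = Kc·(RT)^Δn = 5.0 × (24.4658)^-2 = 5.0 × 0.00167063 = 0.0084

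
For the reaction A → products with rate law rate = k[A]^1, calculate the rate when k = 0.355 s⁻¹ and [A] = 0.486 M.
0.1725 M/s

rate = k·[A]^1 = 0.355·(0.486)^1 = 0.355·0.486 = 0.1725 M/s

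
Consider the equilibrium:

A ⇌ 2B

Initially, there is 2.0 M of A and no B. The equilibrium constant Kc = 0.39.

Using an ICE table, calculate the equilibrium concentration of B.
[B] = 0.791 M

ICE: [A] = 2.0 − x, [B] = 2x.
Kc = (2x)²/(2.0 − x) = 0.39 ⇒ 4x² + 0.39x − 0.78 = 0.
x = (−0.39 + √(0.39² + 4·4·0.78))/(2·4) = (−0.39 + √12.632)/8 = 0.39552.
[B] = 2x = 0.791 M.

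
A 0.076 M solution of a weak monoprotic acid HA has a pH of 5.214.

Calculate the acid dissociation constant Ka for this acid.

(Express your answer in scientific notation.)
K_a = 4.91e-10

[H⁺] = 10^(−pH) = 10^(−5.214) = 6.109e-06 M. For HA ⇌ H⁺ + A⁻, Ka = x²/(C − x) = (6.109e-06)²/(0.076 − 6.109e-06) = 4.91e-10.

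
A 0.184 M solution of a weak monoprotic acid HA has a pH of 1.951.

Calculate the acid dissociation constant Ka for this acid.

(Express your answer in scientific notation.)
K_a = 7.25e-04

[H⁺] = 10^(−pH) = 10^(−1.951) = 1.119e-02 M. For HA ⇌ H⁺ + A⁻, Ka = x²/(C − x) = (1.119e-02)²/(0.184 − 1.119e-02) = 7.25e-04.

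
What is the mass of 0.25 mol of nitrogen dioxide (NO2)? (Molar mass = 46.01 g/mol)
Mass = 0.25 mol × 46.01 g/mol = 11.5 g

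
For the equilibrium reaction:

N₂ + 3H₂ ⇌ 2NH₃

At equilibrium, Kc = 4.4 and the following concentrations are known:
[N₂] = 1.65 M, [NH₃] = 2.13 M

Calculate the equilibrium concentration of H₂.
[H₂] = 0.8550 M

Kc = ([NH₃]^2) / ([N₂] × [H₂]^3) = 4.4
[H₂]^3 = (product terms)/(Kc · other reactant terms) = 4.5369 / (4.4 · 1.65) = 0.62492
[H₂] = (0.62492)^(1/3) = 0.8550 M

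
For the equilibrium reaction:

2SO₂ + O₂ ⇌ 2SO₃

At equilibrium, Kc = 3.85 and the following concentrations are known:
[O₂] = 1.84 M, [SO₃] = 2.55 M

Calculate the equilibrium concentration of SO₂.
[SO₂] = 0.9581 M

Kc = ([SO₃]^2) / ([SO₂]^2 × [O₂]) = 3.85
[SO₂]^2 = (product terms)/(Kc · other reactant terms) = 6.5025 / (3.85 · 1.84) = 0.91791
[SO₂] = (0.91791)^(1/2) = 0.9581 M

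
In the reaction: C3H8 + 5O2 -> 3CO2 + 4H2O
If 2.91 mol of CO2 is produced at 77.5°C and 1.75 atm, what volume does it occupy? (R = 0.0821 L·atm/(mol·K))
T = 77.5°C + 273.15 = 350.65 K
V = nRT/P = (2.91 × 0.0821 × 350.65) / 1.75
V = 47.87 L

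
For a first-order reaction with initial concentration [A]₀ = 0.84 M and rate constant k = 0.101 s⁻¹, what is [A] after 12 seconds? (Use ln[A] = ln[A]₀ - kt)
0.2500 M

ln[A] = ln[A]₀ - k·t = ln(0.84) - (0.101)·(12) = -0.1744 - 1.2120 = -1.3864
[A] = e^(-1.3864) = 0.2500 M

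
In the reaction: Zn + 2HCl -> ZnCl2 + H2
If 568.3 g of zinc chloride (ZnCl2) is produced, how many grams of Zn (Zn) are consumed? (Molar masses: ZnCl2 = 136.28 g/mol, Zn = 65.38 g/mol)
Moles of ZnCl2 = 568.3 g ÷ 136.28 g/mol = 4.17009 mol
Mole ratio: 1 mol Zn / 1 mol ZnCl2
Moles of Zn = 4.17009 × (1/1) = 4.17009 mol
Mass of Zn = 4.17009 mol × 65.38 g/mol = 272.6 g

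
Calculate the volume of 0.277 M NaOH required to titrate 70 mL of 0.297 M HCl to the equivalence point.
V_{base} = 75.1 mL

At equivalence: moles acid = moles base.
moles HCl = 0.297 M × 0.07 L = 0.02079 mol
V_NaOH = 0.02079 mol ÷ 0.277 M = 0.07505 L = 75.1 mL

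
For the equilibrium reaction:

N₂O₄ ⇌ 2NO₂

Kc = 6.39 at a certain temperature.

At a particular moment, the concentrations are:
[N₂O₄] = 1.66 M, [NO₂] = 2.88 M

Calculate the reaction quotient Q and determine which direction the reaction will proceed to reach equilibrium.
Q = 4.997, Q < K, reaction proceeds forward (toward products)

Q = ([NO₂]^2) / ([N₂O₄])
  = ((2.88)^2) / ((1.66)) = 8.2944/1.66 = 4.997
Since Q = 4.997 < Kc = 6.39, the reaction proceeds forward (toward products) to reach equilibrium.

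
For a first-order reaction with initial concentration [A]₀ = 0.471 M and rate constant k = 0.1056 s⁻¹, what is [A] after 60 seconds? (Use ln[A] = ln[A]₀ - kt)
0.0008 M

ln[A] = ln[A]₀ - k·t = ln(0.471) - (0.1056)·(60) = -0.7529 - 6.3360 = -7.0889
[A] = e^(-7.0889) = 0.0008 M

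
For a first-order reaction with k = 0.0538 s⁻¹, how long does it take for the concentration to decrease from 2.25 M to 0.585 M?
25.04 s

From ln[A] = ln[A]₀ - k·t: t = ln([A]₀/[A])/k = ln(2.25/0.585)/0.0538 = ln(3.8462)/0.0538 = 1.3471/0.0538 = 25.04 s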